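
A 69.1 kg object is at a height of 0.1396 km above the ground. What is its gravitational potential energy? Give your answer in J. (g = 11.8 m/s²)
PE = mgh = 69.1 kg × 11.8 m/s² × 139.6 m = 1.138e+05 J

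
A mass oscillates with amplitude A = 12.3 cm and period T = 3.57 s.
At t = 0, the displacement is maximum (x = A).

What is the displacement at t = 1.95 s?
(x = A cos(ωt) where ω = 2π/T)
ω = 2π/T = 2π/3.57 = 1.76 rad/s
x = A cos(ωt) = 12.3×cos(1.76×1.95) = -11.78 cm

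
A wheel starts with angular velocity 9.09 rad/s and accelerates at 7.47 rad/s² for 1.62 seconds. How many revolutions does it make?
θ = ω₀t + ½αt² = 9.09×1.62 + ½×7.47×1.62² = 24.53 rad
Revolutions = θ/(2π) = 24.53/(2π) = 3.9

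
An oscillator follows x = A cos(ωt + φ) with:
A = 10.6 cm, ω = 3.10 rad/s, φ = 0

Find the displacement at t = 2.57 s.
x = A cos(ωt + φ) = 10.6×cos(3.1×2.57 + 0) = -1.195 cm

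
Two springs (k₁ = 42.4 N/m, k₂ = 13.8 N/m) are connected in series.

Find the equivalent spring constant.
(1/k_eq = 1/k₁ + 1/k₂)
1/k_eq = 1/42.4 + 1/13.8 = 0.096049; k_eq = 10.41 N/m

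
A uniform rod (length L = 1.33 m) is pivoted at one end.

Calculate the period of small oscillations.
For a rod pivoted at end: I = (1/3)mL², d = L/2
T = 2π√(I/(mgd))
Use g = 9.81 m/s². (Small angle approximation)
I/m = (1/3)L² = 0.5896 m²; d = L/2 = 0.665 m
T = 2π√(I/(mgd)) = 2π√(0.5896/(9.81×0.665)) = 1.889 s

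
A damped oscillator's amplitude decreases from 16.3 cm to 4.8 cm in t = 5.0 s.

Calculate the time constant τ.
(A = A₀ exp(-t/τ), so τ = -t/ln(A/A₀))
A/A₀ = 4.8/16.3 = 0.2945; ln(A/A₀) = -1.223
τ = −t/ln(A/A₀) = −5.0/-1.223 = 4.09 s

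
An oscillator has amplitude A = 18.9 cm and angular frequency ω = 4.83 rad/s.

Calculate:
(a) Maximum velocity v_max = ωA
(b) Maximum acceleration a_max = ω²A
v_max = ωA = 4.83×0.189 = 0.9129 m/s
a_max = ω²A = 4.83²×0.189 = 4.409 m/s²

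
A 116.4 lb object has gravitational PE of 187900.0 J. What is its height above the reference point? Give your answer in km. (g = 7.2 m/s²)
PE = mgh → h = PE/(mg) = 1.879e+05 J / (52.8 kg × 7.2 m/s²) = 494.3 m = 0.4943 km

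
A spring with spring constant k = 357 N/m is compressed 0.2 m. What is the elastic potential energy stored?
PE = ½kx² = ½×357×0.2² = 7.14 J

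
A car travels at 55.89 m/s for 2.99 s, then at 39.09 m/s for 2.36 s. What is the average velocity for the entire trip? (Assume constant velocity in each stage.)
d₁ = v₁t₁ = 55.89 × 2.99 = 167.111 m
d₂ = v₂t₂ = 39.09 × 2.36 = 92.2524 m
d_total = 259.36 m, t_total = 5.35 s
v_avg = d_total/t_total = 259.36/5.35 = 48.48 m/s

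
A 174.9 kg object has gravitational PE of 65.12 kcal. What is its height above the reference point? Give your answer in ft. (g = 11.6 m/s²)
PE = mgh → h = PE/(mg) = 2.725e+05 J / (174.9 kg × 11.6 m/s²) = 134.3 m = 440.6 ft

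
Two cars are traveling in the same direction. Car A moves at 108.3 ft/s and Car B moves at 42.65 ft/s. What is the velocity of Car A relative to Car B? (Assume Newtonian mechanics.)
v_rel = v_A - v_B = 108.3 - 42.65 = 65.65 ft/s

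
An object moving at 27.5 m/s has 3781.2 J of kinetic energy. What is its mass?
KE = ½mv² → m = 2KE/v² = 2×3781.2/27.5² = 10.0 kg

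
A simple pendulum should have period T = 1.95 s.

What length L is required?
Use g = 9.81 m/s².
T = 2π√(L/g) → L = g(T/2π)² = 9.81×(1.95/2π)² = 0.9449 m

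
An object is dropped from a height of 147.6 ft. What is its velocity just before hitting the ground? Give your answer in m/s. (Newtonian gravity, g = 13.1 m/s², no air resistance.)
v = √(2gh) (with unit conversion) = 34.33 m/s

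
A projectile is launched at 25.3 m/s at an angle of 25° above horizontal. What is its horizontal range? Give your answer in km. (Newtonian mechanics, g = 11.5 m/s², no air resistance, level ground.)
R = v₀² sin(2θ) / g (with unit conversion) = 0.04264 km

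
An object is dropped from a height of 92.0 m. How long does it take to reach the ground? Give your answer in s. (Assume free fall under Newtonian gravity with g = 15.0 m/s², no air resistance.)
t = √(2h/g) = 3.502 s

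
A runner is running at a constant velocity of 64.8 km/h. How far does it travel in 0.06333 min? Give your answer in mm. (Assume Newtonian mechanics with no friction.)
d = vt (with unit conversion) = 68400.0 mm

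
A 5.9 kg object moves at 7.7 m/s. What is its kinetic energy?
KE = ½mv² = ½×5.9×7.7² = 174.9055 J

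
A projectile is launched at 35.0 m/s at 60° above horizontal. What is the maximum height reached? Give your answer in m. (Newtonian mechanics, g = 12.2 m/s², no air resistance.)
H = v₀²sin²(θ)/(2g) = 37.65 m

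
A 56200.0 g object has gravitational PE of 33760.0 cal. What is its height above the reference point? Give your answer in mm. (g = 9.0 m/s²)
PE = mgh → h = PE/(mg) = 1.413e+05 J / (56.2 kg × 9.0 m/s²) = 279.3 m = 279300.0 mm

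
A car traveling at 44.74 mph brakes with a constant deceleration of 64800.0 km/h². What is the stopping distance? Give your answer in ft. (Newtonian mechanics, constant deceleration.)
d = v₀² / (2a) (with unit conversion) = 131.2 ft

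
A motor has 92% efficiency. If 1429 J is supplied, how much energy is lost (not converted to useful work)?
W_out = η × W_in = 0.92×1429 = 1314.7 J
W_lost = W_in − W_out = 1429 − 1314.7 = 114.32 J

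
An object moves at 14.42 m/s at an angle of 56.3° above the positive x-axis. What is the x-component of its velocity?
vₓ = v cos(θ) = 14.42 × cos(56.3°) = 8.0 m/s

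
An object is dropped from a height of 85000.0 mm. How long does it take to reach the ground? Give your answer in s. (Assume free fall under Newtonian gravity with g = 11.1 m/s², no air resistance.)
t = √(2h/g) (with unit conversion) = 3.913 s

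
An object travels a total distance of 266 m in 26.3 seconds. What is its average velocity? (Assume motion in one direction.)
v_avg = Δd / Δt = 266 / 26.3 = 10.11 m/s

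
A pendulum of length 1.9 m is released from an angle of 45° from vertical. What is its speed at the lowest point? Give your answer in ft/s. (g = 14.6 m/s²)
h = L(1 − cosθ) = 1.9×(1 − cos45°) = 0.5565 m
v = √(2gh) = √(2×14.6×0.5565) = 4.031 m/s = 13.23 ft/s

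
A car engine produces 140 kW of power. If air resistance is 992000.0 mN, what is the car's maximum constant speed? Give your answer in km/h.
P = Fv → v = P/F = 140000 W / 992 N = 141.1 m/s = 508.1 km/h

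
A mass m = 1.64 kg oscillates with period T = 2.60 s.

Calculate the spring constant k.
T = 2π√(m/k) → k = m(2π/T)² = 1.64×(2π/2.6)² = 9.578 N/m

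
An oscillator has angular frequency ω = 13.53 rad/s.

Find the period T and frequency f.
T = 2π/ω = 2π/13.53 = 0.4644 s; f = ω/2π = 2.153 Hz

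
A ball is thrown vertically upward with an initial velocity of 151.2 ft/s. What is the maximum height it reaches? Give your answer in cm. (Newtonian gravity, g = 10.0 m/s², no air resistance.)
h_max = v₀²/(2g) (with unit conversion) = 10620.0 cm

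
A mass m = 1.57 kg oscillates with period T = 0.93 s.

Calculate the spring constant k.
T = 2π√(m/k) → k = m(2π/T)² = 1.57×(2π/0.93)² = 71.66 N/m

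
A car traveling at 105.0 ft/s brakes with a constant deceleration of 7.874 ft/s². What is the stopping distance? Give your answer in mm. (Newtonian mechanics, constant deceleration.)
d = v₀² / (2a) (with unit conversion) = 213400.0 mm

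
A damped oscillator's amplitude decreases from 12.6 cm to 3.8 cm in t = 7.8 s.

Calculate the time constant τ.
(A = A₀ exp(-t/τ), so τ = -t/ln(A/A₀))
A/A₀ = 3.8/12.6 = 0.3016; ln(A/A₀) = -1.199
τ = −t/ln(A/A₀) = −7.8/-1.199 = 6.507 s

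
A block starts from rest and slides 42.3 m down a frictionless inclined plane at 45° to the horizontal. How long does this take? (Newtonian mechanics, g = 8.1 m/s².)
a = g sin(θ) = 8.1 × sin(45°) = 5.73 m/s²
t = √(2d/a) = √(2 × 42.3 / 5.73) = 3.84 s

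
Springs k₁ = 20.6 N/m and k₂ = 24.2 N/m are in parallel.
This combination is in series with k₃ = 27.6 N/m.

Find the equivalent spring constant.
k₁₂ = k₁ + k₂ = 44.8 N/m (parallel)
1/k_eq = 1/k₁₂ + 1/k₃ → k_eq = 17.08 N/m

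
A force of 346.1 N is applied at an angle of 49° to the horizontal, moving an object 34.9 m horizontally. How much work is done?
W = Fd cosθ = 346.1×34.9×cos(49°) = 7924.5 J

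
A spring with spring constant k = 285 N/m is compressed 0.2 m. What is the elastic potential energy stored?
PE = ½kx² = ½×285×0.2² = 5.7 J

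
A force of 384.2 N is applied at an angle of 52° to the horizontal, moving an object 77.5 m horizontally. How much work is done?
W = Fd cosθ = 384.2×77.5×cos(52°) = 18332.0 J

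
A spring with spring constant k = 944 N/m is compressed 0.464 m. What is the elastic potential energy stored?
PE = ½kx² = ½×944×0.464² = 101.6 J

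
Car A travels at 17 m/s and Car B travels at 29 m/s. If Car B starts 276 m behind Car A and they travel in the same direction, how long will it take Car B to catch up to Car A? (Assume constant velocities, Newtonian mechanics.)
Relative speed: v_rel = 29 - 17 = 12 m/s
Time to catch: t = d₀/v_rel = 276/12 = 23.0 s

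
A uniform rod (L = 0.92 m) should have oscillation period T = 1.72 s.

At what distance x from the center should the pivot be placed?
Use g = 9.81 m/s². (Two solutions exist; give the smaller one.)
T = 2π√((L²/12 + x²)/(gx)). Let c = T²g/(4π²) = 0.7351.
x² − cx + L²/12 = 0 → x = (c − √(c² − L²/3))/2 = 0.1135 m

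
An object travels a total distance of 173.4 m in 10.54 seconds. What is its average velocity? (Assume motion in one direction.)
v_avg = Δd / Δt = 173.4 / 10.54 = 16.45 m/s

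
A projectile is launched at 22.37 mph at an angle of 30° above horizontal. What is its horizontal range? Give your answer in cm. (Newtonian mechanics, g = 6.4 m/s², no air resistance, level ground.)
R = v₀² sin(2θ) / g (with unit conversion) = 1353.0 cm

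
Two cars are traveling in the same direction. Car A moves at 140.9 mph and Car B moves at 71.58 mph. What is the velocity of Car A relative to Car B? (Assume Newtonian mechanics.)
v_rel = v_A - v_B = 140.9 - 71.58 = 69.32 mph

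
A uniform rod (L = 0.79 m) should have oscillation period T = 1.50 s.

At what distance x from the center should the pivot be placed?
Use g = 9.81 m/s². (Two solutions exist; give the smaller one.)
T = 2π√((L²/12 + x²)/(gx)). Let c = T²g/(4π²) = 0.5591.
x² − cx + L²/12 = 0 → x = (c − √(c² − L²/3))/2 = 0.1179 m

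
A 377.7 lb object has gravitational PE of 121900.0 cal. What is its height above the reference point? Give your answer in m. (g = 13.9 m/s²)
PE = mgh → h = PE/(mg) = 5.1e+05 J / (171.3 kg × 13.9 m/s²) = 214.2 m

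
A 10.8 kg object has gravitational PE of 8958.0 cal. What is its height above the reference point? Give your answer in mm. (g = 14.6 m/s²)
PE = mgh → h = PE/(mg) = 3.748e+04 J / (10.8 kg × 14.6 m/s²) = 237.7 m = 237700.0 mm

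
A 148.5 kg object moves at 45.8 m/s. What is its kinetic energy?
KE = ½mv² = ½×148.5×45.8² = 155749.8 J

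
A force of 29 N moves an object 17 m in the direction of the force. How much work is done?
W = Fd = 29×17 = 493.0 J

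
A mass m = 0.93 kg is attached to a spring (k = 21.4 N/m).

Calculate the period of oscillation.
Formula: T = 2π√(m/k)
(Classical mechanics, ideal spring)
T = 2π√(m/k) = 2π√(0.93/21.4) = 1.31 s; f = 1/T = 0.7635 Hz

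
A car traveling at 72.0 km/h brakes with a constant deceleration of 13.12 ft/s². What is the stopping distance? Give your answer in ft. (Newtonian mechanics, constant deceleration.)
d = v₀² / (2a) (with unit conversion) = 164.1 ft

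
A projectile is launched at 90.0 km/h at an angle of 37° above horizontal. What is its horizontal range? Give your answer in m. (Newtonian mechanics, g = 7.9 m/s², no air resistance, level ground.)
R = v₀² sin(2θ) / g (with unit conversion) = 76.05 m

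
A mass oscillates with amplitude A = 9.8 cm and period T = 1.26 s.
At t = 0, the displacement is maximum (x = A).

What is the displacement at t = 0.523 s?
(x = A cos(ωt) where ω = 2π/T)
ω = 2π/T = 2π/1.26 = 4.987 rad/s
x = A cos(ωt) = 9.8×cos(4.987×0.523) = -8.438 cm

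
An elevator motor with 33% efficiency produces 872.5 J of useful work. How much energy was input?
W_in = W_out/η = 872.5/0.33 = 2643.9 J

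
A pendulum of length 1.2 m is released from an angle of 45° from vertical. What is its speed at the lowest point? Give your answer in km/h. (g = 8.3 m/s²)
h = L(1 − cosθ) = 1.2×(1 − cos45°) = 0.3515 m
v = √(2gh) = √(2×8.3×0.3515) = 2.415 m/s = 8.696 km/h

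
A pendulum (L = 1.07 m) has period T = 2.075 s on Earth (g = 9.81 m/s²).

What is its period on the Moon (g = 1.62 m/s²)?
T = 2π√(L/g), so T_moon/T_earth = √(g_earth/g_moon)
T_moon = 2π√(1.07/1.62) = 5.106 s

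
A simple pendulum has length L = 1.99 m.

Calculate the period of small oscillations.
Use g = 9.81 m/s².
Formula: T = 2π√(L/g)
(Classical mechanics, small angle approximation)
T = 2π√(L/g) = 2π√(1.99/9.81) = 2.83 s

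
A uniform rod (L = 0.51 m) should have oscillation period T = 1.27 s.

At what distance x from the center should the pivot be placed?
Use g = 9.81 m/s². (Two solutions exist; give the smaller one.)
T = 2π√((L²/12 + x²)/(gx)). Let c = T²g/(4π²) = 0.4008.
x² − cx + L²/12 = 0 → x = (c − √(c² − L²/3))/2 = 0.06444 m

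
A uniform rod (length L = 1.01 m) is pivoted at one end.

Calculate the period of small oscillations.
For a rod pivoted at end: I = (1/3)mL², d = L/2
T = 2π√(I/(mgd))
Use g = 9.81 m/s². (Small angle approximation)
I/m = (1/3)L² = 0.34 m²; d = L/2 = 0.505 m
T = 2π√(I/(mgd)) = 2π√(0.34/(9.81×0.505)) = 1.646 s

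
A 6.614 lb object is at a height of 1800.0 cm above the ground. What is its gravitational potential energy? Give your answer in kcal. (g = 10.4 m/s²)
PE = mgh = 3 kg × 10.4 m/s² × 18 m = 561.6 J = 0.1342 kcal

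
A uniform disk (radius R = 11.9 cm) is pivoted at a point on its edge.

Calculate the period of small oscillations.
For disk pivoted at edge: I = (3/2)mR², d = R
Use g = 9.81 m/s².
I/m = (3/2)R² = 0.02124 m²; d = R = 0.119 m
T = 2π√((3/2)R²/(gR)) = 2π√(3R/(2g)) = 0.8475 s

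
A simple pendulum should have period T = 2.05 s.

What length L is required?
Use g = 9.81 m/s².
T = 2π√(L/g) → L = g(T/2π)² = 9.81×(2.05/2π)² = 1.044 m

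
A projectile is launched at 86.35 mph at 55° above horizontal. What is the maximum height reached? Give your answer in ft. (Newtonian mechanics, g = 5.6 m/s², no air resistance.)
H = v₀²sin²(θ)/(2g) (with unit conversion) = 292.9 ft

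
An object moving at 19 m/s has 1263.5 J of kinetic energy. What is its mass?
KE = ½mv² → m = 2KE/v² = 2×1263.5/19² = 7.0 kg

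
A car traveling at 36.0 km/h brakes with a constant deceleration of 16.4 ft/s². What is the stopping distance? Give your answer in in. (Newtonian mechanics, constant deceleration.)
d = v₀² / (2a) (with unit conversion) = 393.8 in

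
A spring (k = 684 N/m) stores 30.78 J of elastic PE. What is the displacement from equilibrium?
PE = ½kx² → x = √(2PE/k) = √(2×30.78/684) = 0.3 m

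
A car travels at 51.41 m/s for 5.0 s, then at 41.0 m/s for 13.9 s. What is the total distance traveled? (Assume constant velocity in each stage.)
d₁ = v₁t₁ = 51.41 × 5.0 = 257.05 m
d₂ = v₂t₂ = 41.0 × 13.9 = 569.9 m
d_total = 257.05 + 569.9 = 826.95 m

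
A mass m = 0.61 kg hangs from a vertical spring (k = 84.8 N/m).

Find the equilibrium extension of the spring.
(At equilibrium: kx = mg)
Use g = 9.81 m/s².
x_eq = mg/k = 0.61×9.81/84.8 = 0.07057 m = 7.057 cm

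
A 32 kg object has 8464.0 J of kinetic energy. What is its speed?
KE = ½mv² → v = √(2KE/m) = √(2×8464.0/32) = 23.0 m/s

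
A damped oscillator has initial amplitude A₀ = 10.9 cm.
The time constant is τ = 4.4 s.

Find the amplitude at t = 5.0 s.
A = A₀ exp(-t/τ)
A = A₀ exp(−t/τ) = 10.9×exp(−5.0/4.4) = 3.499 cm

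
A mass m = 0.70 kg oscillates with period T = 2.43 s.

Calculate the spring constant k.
T = 2π√(m/k) → k = m(2π/T)² = 0.7×(2π/2.43)² = 4.68 N/m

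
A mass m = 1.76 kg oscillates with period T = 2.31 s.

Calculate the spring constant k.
T = 2π√(m/k) → k = m(2π/T)² = 1.76×(2π/2.31)² = 13.02 N/m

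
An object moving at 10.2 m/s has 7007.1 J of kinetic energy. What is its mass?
KE = ½mv² → m = 2KE/v² = 2×7007.1/10.2² = 134.7 kg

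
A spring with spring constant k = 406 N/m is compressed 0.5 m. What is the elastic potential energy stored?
PE = ½kx² = ½×406×0.5² = 50.75 J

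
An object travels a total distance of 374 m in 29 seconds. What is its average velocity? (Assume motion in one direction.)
v_avg = Δd / Δt = 374 / 29 = 12.9 m/s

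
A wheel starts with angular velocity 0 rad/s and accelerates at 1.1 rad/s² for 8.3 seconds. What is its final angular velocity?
ω = ω₀ + αt = 0 + 1.1 × 8.3 = 9.13 rad/s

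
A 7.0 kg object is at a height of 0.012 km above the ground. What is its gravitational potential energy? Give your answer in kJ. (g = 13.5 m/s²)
PE = mgh = 7 kg × 13.5 m/s² × 12 m = 1134 J = 1.134 kJ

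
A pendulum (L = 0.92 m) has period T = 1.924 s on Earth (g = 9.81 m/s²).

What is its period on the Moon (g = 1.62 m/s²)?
T = 2π√(L/g), so T_moon/T_earth = √(g_earth/g_moon)
T_moon = 2π√(0.92/1.62) = 4.735 s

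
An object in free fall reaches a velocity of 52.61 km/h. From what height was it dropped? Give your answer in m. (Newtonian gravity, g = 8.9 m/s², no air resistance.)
h = v²/(2g) (with unit conversion) = 12.0 m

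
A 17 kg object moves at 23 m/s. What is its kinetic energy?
KE = ½mv² = ½×17×23² = 4496.5 J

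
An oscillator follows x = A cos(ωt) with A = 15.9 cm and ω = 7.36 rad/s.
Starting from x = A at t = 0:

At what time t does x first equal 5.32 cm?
cos(ωt) = x/A = 5.32/15.9 = 0.3346
ωt = arccos(0.3346) = 1.23 rad
t = 1.23/7.36 = 0.1671 s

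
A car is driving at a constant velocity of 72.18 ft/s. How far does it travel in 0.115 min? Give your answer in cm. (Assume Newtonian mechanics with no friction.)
d = vt (with unit conversion) = 15180.0 cm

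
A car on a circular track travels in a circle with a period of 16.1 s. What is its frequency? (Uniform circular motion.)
f = 1/T = 1/16.1 = 0.0621 Hz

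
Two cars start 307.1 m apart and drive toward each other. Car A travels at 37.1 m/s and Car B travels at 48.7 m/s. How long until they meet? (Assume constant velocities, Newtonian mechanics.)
Combined speed: v_combined = 37.1 + 48.7 = 85.8 m/s
Time to meet: t = d/85.8 = 307.1/85.8 = 3.58 s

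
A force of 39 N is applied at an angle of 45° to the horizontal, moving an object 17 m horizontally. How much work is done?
W = Fd cosθ = 39×17×cos(45°) = 468.81 J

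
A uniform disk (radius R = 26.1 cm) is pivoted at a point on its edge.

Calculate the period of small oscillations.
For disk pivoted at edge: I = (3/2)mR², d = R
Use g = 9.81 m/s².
I/m = (3/2)R² = 0.1022 m²; d = R = 0.261 m
T = 2π√((3/2)R²/(gR)) = 2π√(3R/(2g)) = 1.255 s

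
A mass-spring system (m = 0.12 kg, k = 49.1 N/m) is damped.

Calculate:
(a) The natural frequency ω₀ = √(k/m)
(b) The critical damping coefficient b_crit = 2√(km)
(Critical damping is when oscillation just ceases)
ω₀ = √(k/m) = √(49.1/0.12) = 20.23 rad/s
b_crit = 2√(km) = 2√(49.1×0.12) = 4.855 kg/s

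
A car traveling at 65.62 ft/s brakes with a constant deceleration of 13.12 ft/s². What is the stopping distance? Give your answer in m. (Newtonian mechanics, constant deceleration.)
d = v₀² / (2a) (with unit conversion) = 50.02 m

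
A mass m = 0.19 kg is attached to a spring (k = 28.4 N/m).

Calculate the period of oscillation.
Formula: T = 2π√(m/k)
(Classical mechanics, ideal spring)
T = 2π√(m/k) = 2π√(0.19/28.4) = 0.5139 s; f = 1/T = 1.946 Hz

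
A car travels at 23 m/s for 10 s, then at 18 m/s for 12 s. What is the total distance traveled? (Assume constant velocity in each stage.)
d₁ = v₁t₁ = 23 × 10 = 230 m
d₂ = v₂t₂ = 18 × 12 = 216 m
d_total = 230 + 216 = 446 m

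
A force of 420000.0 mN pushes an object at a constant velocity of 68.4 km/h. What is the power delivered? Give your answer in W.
P = Fv = 420 N × 19 m/s = 7980 W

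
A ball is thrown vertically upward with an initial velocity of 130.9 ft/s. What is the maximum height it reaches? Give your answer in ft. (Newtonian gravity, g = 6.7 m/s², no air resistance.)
h_max = v₀²/(2g) (with unit conversion) = 389.8 ft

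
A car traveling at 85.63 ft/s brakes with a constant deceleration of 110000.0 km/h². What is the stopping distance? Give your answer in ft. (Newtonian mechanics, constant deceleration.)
d = v₀² / (2a) (with unit conversion) = 131.7 ft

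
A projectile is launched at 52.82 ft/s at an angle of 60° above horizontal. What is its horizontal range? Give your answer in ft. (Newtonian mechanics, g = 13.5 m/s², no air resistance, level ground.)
R = v₀² sin(2θ) / g (with unit conversion) = 54.55 ft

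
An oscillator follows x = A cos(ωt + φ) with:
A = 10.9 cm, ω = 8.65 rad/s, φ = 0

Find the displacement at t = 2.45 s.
x = A cos(ωt + φ) = 10.9×cos(8.65×2.45 + 0) = -7.605 cm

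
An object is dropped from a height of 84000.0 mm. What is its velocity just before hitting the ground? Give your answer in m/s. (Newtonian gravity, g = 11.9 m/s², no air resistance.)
v = √(2gh) (with unit conversion) = 44.71 m/s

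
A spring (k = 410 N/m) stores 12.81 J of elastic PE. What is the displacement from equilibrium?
PE = ½kx² → x = √(2PE/k) = √(2×12.81/410) = 0.25 m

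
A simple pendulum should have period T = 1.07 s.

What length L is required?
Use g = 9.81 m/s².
T = 2π√(L/g) → L = g(T/2π)² = 9.81×(1.07/2π)² = 0.2845 m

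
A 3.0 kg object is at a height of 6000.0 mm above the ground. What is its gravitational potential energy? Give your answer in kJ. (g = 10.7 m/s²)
PE = mgh = 3 kg × 10.7 m/s² × 6 m = 192.6 J = 0.1926 kJ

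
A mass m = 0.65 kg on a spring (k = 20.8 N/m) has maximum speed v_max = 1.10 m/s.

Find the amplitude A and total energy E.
½mv²_max = ½kA² → A = v_max√(m/k) = 1.1×√(0.65/20.8) = 0.1945 m = 19.45 cm
E = ½mv²_max = ½×0.65×1.1² = 0.3933 J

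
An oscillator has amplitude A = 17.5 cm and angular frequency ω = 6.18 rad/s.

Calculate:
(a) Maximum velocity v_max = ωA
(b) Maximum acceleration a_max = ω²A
v_max = ωA = 6.18×0.175 = 1.081 m/s
a_max = ω²A = 6.18²×0.175 = 6.684 m/s²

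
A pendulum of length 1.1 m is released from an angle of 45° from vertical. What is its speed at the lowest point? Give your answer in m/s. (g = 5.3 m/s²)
h = L(1 − cosθ) = 1.1×(1 − cos45°) = 0.3222 m
v = √(2gh) = √(2×5.3×0.3222) = 1.848 m/s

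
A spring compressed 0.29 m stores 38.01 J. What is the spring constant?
PE = ½kx² → k = 2PE/x² = 2×38.01/0.29² = 903.9 N/m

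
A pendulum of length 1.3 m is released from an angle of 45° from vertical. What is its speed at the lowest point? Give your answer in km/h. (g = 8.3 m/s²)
h = L(1 − cosθ) = 1.3×(1 − cos45°) = 0.3808 m
v = √(2gh) = √(2×8.3×0.3808) = 2.514 m/s = 9.051 km/h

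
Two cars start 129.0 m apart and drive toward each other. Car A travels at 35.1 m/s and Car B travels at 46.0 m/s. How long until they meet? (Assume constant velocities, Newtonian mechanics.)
Combined speed: v_combined = 35.1 + 46.0 = 81.1 m/s
Time to meet: t = d/81.1 = 129.0/81.1 = 1.59 s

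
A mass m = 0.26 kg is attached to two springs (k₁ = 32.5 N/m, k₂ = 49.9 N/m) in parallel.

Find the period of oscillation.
k_eq = k₁+k₂ = 82.4 N/m
T = 2π√(m/k_eq) = 2π√(0.26/82.4) = 0.3529 s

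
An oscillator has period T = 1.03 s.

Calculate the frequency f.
f = 1/T = 1/1.03 = 0.9709 Hz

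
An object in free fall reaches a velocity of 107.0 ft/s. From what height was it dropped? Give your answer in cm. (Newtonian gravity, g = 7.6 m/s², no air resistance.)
h = v²/(2g) (with unit conversion) = 6998.0 cm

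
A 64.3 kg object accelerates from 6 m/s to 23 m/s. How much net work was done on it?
W_net = ΔKE = ½m(v₂² − v₁²) = ½×64.3×(23² − 6²) = 15849.95 J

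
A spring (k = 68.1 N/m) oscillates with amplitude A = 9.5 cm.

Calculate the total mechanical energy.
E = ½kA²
E = ½kA² = ½×68.1×(0.095)² = 0.3073 J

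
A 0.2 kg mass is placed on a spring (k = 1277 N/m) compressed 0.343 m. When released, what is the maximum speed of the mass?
½kx² = ½mv² → v = x√(k/m) = 0.343×√(1277/0.2) = 27.41 m/s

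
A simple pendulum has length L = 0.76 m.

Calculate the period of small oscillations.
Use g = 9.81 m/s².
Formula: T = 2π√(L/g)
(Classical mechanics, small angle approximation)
T = 2π√(L/g) = 2π√(0.76/9.81) = 1.749 s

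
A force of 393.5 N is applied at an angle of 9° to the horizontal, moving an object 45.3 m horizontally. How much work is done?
W = Fd cosθ = 393.5×45.3×cos(9°) = 17606.0 J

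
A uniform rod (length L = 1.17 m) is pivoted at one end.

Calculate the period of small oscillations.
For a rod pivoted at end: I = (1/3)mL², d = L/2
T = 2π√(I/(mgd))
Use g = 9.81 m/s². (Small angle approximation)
I/m = (1/3)L² = 0.4563 m²; d = L/2 = 0.585 m
T = 2π√(I/(mgd)) = 2π√(0.4563/(9.81×0.585)) = 1.772 s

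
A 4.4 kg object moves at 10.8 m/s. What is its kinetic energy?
KE = ½mv² = ½×4.4×10.8² = 256.608 J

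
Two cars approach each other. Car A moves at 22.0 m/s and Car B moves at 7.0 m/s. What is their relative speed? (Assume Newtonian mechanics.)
v_rel = v_A + v_B = 22.0 + 7.0 = 29.0 m/s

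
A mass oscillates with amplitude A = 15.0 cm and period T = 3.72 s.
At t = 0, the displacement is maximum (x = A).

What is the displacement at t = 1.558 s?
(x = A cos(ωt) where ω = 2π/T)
ω = 2π/T = 2π/3.72 = 1.689 rad/s
x = A cos(ωt) = 15.0×cos(1.689×1.558) = -13.09 cm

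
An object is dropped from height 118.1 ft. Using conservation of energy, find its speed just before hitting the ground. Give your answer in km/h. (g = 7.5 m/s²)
mgh = ½mv² → v = √(2gh) = √(2×7.5×36) = 23.24 m/s = 83.65 km/h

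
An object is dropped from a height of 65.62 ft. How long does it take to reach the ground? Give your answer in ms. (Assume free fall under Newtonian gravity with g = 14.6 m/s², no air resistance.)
t = √(2h/g) (with unit conversion) = 1655.0 ms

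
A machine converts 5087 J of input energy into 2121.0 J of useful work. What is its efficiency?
η = W_out/W_in = 2121.0/5087 = 0.4169 = 41.69%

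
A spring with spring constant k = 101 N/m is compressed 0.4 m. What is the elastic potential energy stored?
PE = ½kx² = ½×101×0.4² = 8.08 J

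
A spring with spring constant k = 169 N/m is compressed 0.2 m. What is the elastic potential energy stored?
PE = ½kx² = ½×169×0.2² = 3.38 J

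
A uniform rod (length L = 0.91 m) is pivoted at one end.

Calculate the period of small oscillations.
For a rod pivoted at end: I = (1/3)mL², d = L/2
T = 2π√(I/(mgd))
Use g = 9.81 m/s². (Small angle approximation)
I/m = (1/3)L² = 0.276 m²; d = L/2 = 0.455 m
T = 2π√(I/(mgd)) = 2π√(0.276/(9.81×0.455)) = 1.563 s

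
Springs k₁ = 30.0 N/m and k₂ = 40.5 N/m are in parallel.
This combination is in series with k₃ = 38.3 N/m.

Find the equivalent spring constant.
k₁₂ = k₁ + k₂ = 70.5 N/m (parallel)
1/k_eq = 1/k₁₂ + 1/k₃ → k_eq = 24.82 N/m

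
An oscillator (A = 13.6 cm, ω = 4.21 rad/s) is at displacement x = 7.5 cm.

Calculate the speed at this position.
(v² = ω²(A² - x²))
v = ω√(A² − x²) = 4.21×√(0.136² − 0.075²) = 0.4776 m/s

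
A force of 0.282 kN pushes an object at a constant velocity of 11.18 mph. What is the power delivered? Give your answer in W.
P = Fv = 282 N × 4.998 m/s = 1409 W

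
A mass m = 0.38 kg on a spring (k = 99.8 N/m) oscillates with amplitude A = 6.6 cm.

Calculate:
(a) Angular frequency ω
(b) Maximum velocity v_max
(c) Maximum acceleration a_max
ω = √(k/m) = √(99.8/0.38) = 16.21 rad/s
v_max = ωA = 16.21×0.066 = 1.07 m/s
a_max = ω²A = 16.21²×0.066 = 17.33 m/s²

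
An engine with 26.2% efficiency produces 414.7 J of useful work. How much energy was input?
W_in = W_out/η = 414.7/0.262 = 1582.8 J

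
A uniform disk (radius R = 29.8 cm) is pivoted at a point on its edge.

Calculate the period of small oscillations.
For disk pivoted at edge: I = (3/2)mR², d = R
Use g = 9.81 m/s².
I/m = (3/2)R² = 0.1332 m²; d = R = 0.298 m
T = 2π√((3/2)R²/(gR)) = 2π√(3R/(2g)) = 1.341 s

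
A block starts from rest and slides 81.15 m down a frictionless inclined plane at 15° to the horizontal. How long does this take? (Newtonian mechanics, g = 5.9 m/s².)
a = g sin(θ) = 5.9 × sin(15°) = 1.53 m/s²
t = √(2d/a) = √(2 × 81.15 / 1.53) = 10.31 s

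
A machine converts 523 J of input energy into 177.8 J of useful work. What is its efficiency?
η = W_out/W_in = 177.8/523 = 0.34 = 34.0%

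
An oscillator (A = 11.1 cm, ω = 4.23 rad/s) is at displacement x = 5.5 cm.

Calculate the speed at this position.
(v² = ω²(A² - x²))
v = ω√(A² − x²) = 4.23×√(0.111² − 0.055²) = 0.4078 m/s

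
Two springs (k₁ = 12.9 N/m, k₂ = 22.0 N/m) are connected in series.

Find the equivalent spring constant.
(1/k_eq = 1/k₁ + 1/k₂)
1/k_eq = 1/12.9 + 1/22.0 = 0.12297; k_eq = 8.132 N/m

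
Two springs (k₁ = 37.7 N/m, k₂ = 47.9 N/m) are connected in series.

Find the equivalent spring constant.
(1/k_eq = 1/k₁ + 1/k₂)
1/k_eq = 1/37.7 + 1/47.9 = 0.047402; k_eq = 21.1 N/m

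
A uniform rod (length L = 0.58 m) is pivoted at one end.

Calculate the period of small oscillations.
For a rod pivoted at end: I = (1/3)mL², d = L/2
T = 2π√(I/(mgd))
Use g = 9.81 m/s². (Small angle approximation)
I/m = (1/3)L² = 0.1121 m²; d = L/2 = 0.29 m
T = 2π√(I/(mgd)) = 2π√(0.1121/(9.81×0.29)) = 1.247 s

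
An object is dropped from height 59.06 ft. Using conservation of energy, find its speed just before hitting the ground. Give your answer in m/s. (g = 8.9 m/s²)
mgh = ½mv² → v = √(2gh) = √(2×8.9×18) = 17.9 m/s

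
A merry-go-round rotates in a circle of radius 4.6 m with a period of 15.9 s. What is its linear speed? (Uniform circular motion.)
v = 2πr/T = 2π×4.6/15.9 = 1.82 m/s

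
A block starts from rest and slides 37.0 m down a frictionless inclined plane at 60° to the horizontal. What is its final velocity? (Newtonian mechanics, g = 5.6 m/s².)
a = g sin(θ) = 5.6 × sin(60°) = 4.85 m/s²
v = √(2ad) = √(2 × 4.85 × 37.0) = 18.94 m/s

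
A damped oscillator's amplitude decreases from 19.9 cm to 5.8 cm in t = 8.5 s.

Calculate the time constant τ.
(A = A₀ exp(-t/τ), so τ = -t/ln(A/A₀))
A/A₀ = 5.8/19.9 = 0.2915; ln(A/A₀) = -1.233
τ = −t/ln(A/A₀) = −8.5/-1.233 = 6.895 s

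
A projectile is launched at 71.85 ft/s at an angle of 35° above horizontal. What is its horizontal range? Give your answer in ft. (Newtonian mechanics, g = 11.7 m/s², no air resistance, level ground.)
R = v₀² sin(2θ) / g (with unit conversion) = 126.4 ft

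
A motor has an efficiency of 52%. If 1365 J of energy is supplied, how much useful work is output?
W_out = η × W_in = 0.52 × 1365 = 709.8 J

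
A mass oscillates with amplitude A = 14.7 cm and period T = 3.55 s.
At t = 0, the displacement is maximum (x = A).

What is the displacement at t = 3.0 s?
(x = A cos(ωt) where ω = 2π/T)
ω = 2π/T = 2π/3.55 = 1.77 rad/s
x = A cos(ωt) = 14.7×cos(1.77×3.0) = 8.268 cm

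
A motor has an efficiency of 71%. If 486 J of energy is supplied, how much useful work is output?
W_out = η × W_in = 0.71 × 486 = 345.06 J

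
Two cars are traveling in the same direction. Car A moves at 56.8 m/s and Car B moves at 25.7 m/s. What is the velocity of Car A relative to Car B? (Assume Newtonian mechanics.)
v_rel = v_A - v_B = 56.8 - 25.7 = 31.1 m/s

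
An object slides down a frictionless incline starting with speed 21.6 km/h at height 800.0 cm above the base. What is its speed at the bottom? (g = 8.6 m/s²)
½mv₀² + mgh = ½mv² → v = √(v₀² + 2gh) = √(6² + 2×8.6×8) = 13.18 m/s = 47.43 km/h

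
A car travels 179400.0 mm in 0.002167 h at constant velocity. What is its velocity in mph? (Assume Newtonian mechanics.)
v = d/t (with unit conversion) = 51.44 mph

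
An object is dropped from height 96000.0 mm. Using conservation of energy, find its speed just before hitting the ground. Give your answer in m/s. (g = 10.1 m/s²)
mgh = ½mv² → v = √(2gh) = √(2×10.1×96) = 44.04 m/s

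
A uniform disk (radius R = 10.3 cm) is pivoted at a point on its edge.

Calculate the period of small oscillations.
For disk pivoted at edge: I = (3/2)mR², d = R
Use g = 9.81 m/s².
I/m = (3/2)R² = 0.01591 m²; d = R = 0.103 m
T = 2π√((3/2)R²/(gR)) = 2π√(3R/(2g)) = 0.7885 s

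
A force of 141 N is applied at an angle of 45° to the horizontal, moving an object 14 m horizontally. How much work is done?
W = Fd cosθ = 141×14×cos(45°) = 1395.8 J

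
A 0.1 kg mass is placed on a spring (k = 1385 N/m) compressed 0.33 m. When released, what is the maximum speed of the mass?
½kx² = ½mv² → v = x√(k/m) = 0.33×√(1385/0.1) = 38.84 m/s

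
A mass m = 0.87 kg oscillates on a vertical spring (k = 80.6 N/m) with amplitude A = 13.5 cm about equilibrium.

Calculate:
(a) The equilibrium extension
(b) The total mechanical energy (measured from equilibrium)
x_eq = mg/k = 0.87×9.81/80.6 = 0.1059 m = 10.59 cm
E = ½kA² = ½×80.6×(0.135)² = 0.7345 J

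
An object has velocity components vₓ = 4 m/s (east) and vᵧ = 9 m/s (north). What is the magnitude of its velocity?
|v| = √(vₓ² + vᵧ²) = √(4² + 9²) = √(97) = 9.85 m/s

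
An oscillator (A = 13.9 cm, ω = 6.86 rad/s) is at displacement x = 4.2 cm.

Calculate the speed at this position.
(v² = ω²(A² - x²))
v = ω√(A² − x²) = 6.86×√(0.139² − 0.042²) = 0.909 m/s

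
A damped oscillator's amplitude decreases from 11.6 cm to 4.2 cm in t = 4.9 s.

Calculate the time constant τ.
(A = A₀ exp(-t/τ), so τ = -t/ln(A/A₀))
A/A₀ = 4.2/11.6 = 0.3621; ln(A/A₀) = -1.016
τ = −t/ln(A/A₀) = −4.9/-1.016 = 4.823 s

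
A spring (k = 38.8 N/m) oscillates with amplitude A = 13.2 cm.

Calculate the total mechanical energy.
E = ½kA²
E = ½kA² = ½×38.8×(0.132)² = 0.338 J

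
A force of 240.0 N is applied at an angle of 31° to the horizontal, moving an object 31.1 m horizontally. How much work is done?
W = Fd cosθ = 240.0×31.1×cos(31°) = 6397.9 J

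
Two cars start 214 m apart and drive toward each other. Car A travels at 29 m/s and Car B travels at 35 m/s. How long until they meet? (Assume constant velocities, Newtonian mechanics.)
Combined speed: v_combined = 29 + 35 = 64 m/s
Time to meet: t = d/64 = 214/64 = 3.34 s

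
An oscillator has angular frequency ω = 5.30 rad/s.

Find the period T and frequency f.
T = 2π/ω = 2π/5.3 = 1.186 s; f = ω/2π = 0.8435 Hz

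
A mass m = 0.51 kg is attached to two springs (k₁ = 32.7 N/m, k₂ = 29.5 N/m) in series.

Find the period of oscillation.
k_eq = k₁k₂/(k₁+k₂) = 15.51 N/m
T = 2π√(m/k_eq) = 2π√(0.51/15.51) = 1.139 s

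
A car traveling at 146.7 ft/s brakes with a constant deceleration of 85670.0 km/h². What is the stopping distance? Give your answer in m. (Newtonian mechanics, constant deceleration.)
d = v₀² / (2a) (with unit conversion) = 151.2 m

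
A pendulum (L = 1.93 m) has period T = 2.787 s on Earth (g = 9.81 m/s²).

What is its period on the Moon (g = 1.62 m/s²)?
T = 2π√(L/g), so T_moon/T_earth = √(g_earth/g_moon)
T_moon = 2π√(1.93/1.62) = 6.858 s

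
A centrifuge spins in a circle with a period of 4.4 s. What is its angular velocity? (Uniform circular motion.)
ω = 2π/T = 2π/4.4 = 1.428 rad/s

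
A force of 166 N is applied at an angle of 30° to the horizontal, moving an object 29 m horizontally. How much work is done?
W = Fd cosθ = 166×29×cos(30°) = 4169.0 J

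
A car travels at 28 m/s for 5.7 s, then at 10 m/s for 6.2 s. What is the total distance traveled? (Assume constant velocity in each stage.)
d₁ = v₁t₁ = 28 × 5.7 = 159.6 m
d₂ = v₂t₂ = 10 × 6.2 = 62 m
d_total = 159.6 + 62 = 221.6 m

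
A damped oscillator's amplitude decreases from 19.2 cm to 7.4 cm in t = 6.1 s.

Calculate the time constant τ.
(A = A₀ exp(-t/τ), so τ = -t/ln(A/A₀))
A/A₀ = 7.4/19.2 = 0.3854; ln(A/A₀) = -0.9534
τ = −t/ln(A/A₀) = −6.1/-0.9534 = 6.398 s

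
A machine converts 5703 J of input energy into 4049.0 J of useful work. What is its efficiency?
η = W_out/W_in = 4049.0/5703 = 0.71 = 71.0%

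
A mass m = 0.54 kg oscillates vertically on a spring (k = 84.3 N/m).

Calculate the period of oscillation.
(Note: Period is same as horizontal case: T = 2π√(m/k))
T = 2π√(m/k) = 2π√(0.54/84.3) = 0.5029 s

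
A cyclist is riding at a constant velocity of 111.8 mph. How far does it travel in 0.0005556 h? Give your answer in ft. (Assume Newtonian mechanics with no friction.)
d = vt (with unit conversion) = 328.0 ft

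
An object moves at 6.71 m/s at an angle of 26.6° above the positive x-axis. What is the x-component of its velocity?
vₓ = v cos(θ) = 6.71 × cos(26.6°) = 6.0 m/s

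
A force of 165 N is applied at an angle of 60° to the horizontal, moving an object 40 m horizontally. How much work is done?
W = Fd cosθ = 165×40×cos(60°) = 3300.0 J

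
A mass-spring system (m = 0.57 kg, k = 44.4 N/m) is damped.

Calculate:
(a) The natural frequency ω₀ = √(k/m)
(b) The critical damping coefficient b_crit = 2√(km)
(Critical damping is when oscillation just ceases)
ω₀ = √(k/m) = √(44.4/0.57) = 8.826 rad/s
b_crit = 2√(km) = 2√(44.4×0.57) = 10.06 kg/s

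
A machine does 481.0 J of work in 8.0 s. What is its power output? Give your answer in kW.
P = W/t = 481 J / 8 s = 60.12 W = 0.06012 kW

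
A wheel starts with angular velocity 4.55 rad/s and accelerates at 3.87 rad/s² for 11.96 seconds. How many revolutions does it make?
θ = ω₀t + ½αt² = 4.55×11.96 + ½×3.87×11.96² = 331.2 rad
Revolutions = θ/(2π) = 331.2/(2π) = 52.71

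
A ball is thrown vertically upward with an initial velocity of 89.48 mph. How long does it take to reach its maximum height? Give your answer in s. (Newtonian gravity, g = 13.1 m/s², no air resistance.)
t_up = v₀/g (with unit conversion) = 3.054 s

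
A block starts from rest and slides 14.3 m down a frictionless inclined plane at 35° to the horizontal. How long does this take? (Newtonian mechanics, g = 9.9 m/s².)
a = g sin(θ) = 9.9 × sin(35°) = 5.68 m/s²
t = √(2d/a) = √(2 × 14.3 / 5.68) = 2.24 s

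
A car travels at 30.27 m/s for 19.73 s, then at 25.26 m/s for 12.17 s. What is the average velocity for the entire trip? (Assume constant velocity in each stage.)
d₁ = v₁t₁ = 30.27 × 19.73 = 597.227 m
d₂ = v₂t₂ = 25.26 × 12.17 = 307.414 m
d_total = 904.64 m, t_total = 31.9 s
v_avg = d_total/t_total = 904.64/31.9 = 28.36 m/s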